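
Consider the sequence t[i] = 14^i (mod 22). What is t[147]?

20

t[1] = 14; t[2] = 20; t[3] = 16; t[4] = 4; t[5] = 12; t[6] = 14.
The sequence repeats with period 5.
(147 - 1) mod 5 = 1, so t[147] = t[2] = 20.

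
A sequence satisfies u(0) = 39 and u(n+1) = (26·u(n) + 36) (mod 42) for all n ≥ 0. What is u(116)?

We have u(0) = 39,  u(1) = 0,  u(2) = 36,  u(3) = 6,  u(4) = 24,  u(5) = 30,  u(6) = 18,  u(7) = 0.
Since u(7) = u(1) = 0, the sequence is eventually periodic: after a pre-period of length 1 it cycles with period 6.
For n ≥ 1, u(n) depends only on (n - 1) mod 6. (116 - 1) mod 6 = 1, so u(116) = u(2) = 36.

36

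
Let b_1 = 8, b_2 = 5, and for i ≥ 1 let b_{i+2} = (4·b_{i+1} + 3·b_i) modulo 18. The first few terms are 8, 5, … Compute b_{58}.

b_1 = 8, b_2 = 5, b_3 = 8, b_4 = 11, b_5 = 14, b_6 = 17, b_7 = 2, b_8 = 5, b_9 = 8.
Since (b_8, b_9) = (b_2, b_3) = (5, 8) (two consecutive terms determine the rest), the sequence is eventually periodic: after a pre-period of length 1 it cycles with period 6.
For i ≥ 2, b_i depends only on (i - 2) mod 6. (58 - 2) mod 6 = 2, so b_{58} = b_4 = 11.

11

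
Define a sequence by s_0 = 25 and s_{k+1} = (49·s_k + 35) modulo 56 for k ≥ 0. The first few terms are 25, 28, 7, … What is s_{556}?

We have s_0 = 25, s_1 = 28, s_2 = 7, s_3 = 42, s_4 = 21, s_5 = 0, s_6 = 35, s_7 = 14, s_8 = 49, s_9 = 28.
Since s_9 = s_1 = 28, the sequence is eventually periodic: after a pre-period of length 1 it cycles with period 8.
For k ≥ 1, s_k depends only on (k - 1) mod 8. (556 - 1) mod 8 = 3, so s_{556} = s_4 = 21.

21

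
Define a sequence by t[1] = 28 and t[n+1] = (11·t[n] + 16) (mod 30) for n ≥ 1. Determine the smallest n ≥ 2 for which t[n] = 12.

10

t[1] = 28, t[2] = 24, t[3] = 10, t[4] = 6, t[5] = 22, t[6] = 18, t[7] = 4, t[8] = 0, t[9] = 16, t[10] = 12, t[11] = 28.
The sequence repeats with period 10.
The value 12 first appears (with n ≥ 2) at t[10].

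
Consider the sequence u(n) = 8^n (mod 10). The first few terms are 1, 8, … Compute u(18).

4

u(0) = 1, u(1) = 8, u(2) = 4, u(3) = 2, u(4) = 6, u(5) = 8.
Since u(5) = u(1) = 8, the sequence is eventually periodic: after a pre-period of length 1 it cycles with period 4.
For n ≥ 1, u(n) depends only on (n - 1) mod 4. (18 - 1) mod 4 = 1, so u(18) = u(2) = 4.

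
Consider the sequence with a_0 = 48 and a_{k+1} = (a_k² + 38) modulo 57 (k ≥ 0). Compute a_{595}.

We have a_0 = 48,  a_1 = 5,  a_2 = 6,  a_3 = 17,  a_4 = 42,  a_5 = 35,  a_6 = 9,  a_7 = 5.
Since a_7 = a_1 = 5, the sequence is eventually periodic: after a pre-period of length 1 it cycles with period 6.
For k ≥ 1, a_k depends only on (k - 1) mod 6. (595 - 1) mod 6 = 0, so a_{595} = a_1 = 5.

5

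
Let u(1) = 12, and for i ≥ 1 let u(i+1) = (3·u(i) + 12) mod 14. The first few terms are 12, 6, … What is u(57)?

2

Computing terms: u(1) = 12, u(2) = 6, u(3) = 2, u(4) = 4, u(5) = 10, u(6) = 0, u(7) = 12.
The sequence repeats with period 6.
So u(57) = u(1 + ((57-1) mod 6)) = u(3) = 2.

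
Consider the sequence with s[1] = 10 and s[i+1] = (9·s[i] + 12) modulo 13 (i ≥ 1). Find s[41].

Computing terms: s[1] = 10, s[2] = 11, s[3] = 7, s[4] = 10.
Since s[4] = s[1] = 10, the sequence is periodic with period 3.
So s[41] = s[1 + ((41-1) mod 3)] = s[2] = 11.

11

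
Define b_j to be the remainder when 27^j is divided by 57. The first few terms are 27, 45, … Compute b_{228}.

39

Computing terms: b_1 = 27, b_2 = 45, b_3 = 18, b_4 = 30, b_5 = 12, b_6 = 39, b_7 = 27.
The sequence repeats with period 6.
So b_{228} = b_{1 + ((228-1) mod 6)} = b_6 = 39.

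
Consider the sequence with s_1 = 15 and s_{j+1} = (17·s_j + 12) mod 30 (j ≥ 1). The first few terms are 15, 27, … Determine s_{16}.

Listing terms: s_1 = 15,  s_2 = 27,  s_3 = 21,  s_4 = 9,  s_5 = 15.
Since s_5 = s_1 = 15, the sequence is periodic with period 4.
(16 - 1) mod 4 = 3, so s_{16} = s_4 = 9.

9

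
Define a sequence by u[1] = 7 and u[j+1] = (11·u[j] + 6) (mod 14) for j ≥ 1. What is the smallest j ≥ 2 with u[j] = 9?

3

Listing terms: u[1] = 7; u[2] = 13; u[3] = 9; u[4] = 7.
Since u[4] = u[1] = 7, the sequence is periodic with period 3.
The value 9 first appears (with j ≥ 2) at u[3].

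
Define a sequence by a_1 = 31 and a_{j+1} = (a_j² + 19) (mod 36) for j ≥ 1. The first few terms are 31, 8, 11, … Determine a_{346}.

32

a_1 = 31,  a_2 = 8,  a_3 = 11,  a_4 = 32,  a_5 = 35,  a_6 = 20,  a_7 = 23,  a_8 = 8.
Since a_8 = a_2 = 8, the sequence is eventually periodic: after a pre-period of length 1 it cycles with period 6.
For j ≥ 2, a_j depends only on (j - 2) mod 6. (346 - 2) mod 6 = 2, so a_{346} = a_4 = 32.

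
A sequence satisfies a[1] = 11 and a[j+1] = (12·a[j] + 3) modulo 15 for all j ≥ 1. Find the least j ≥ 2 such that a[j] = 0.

2

Listing terms: a[1] = 11, a[2] = 0, a[3] = 3, a[4] = 9, a[5] = 6, a[6] = 0.
Since a[6] = a[2] = 0, the sequence is eventually periodic: after a pre-period of length 1 it cycles with period 4.
The value 0 first appears (with j ≥ 2) at a[2].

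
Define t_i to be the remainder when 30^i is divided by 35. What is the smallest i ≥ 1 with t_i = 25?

2

We have t_0 = 1, t_1 = 30, t_2 = 25, t_3 = 15, t_4 = 30.
Since t_4 = t_1 = 30, the sequence is eventually periodic: after a pre-period of length 1 it cycles with period 3.
The value 25 first appears (with i ≥ 1) at t_2.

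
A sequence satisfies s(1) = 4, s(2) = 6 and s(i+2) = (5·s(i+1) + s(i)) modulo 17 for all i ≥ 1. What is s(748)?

1

Listing terms: s(1) = 4, s(2) = 6, s(3) = 0, s(4) = 6, s(5) = 13, s(6) = 3, s(7) = 11, s(8) = 7, s(9) = 12, s(10) = 16, s(11) = 7, s(12) = 0, s(13) = 7, s(14) = 1, s(15) = 12, s(16) = 10, s(17) = 11, s(18) = 14, s(19) = 13, s(20) = 11, s(21) = 0, s(22) = 11, s(23) = 4, s(24) = 14, s(25) = 6, s(26) = 10, s(27) = 5, s(28) = 1, s(29) = 10, s(30) = 0, s(31) = 10, s(32) = 16, s(33) = 5, s(34) = 7, s(35) = 6, s(36) = 3, s(37) = 4, s(38) = 6.
Since (s(37), s(38)) = (s(1), s(2)) = (4, 6) (two consecutive terms determine the rest), the sequence is periodic with period 36.
So s(748) = s(1 + ((748-1) mod 36)) = s(28) = 1.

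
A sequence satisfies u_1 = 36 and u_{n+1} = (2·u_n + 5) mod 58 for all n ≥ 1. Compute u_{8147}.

27

Computing terms: u_1 = 36,  u_2 = 19,  u_3 = 43,  u_4 = 33,  u_5 = 13,  u_6 = 31,  u_7 = 9,  u_8 = 23,  u_9 = 51,  u_{10} = 49,  u_{11} = 45,  u_{12} = 37,  u_{13} = 21,  u_{14} = 47,  u_{15} = 41,  u_{16} = 29,  u_{17} = 5,  u_{18} = 15,  u_{19} = 35,  u_{20} = 17,  u_{21} = 39,  u_{22} = 25,  u_{23} = 55,  u_{24} = 57,  u_{25} = 3,  u_{26} = 11,  u_{27} = 27,  u_{28} = 1,  u_{29} = 7,  u_{30} = 19.
Since u_{30} = u_2 = 19, the sequence is eventually periodic: after a pre-period of length 1 it cycles with period 28.
For n ≥ 2, u_n depends only on (n - 2) mod 28. (8147 - 2) mod 28 = 25, so u_{8147} = u_{27} = 27.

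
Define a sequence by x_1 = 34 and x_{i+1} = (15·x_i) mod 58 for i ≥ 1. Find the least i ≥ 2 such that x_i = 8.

20

We have x_1 = 34,  x_2 = 46,  x_3 = 52,  x_4 = 26,  x_5 = 42,  x_6 = 50,  x_7 = 54,  x_8 = 56,  x_9 = 28,  x_{10} = 14,  x_{11} = 36,  x_{12} = 18,  x_{13} = 38,  x_{14} = 48,  x_{15} = 24,  x_{16} = 12,  x_{17} = 6,  x_{18} = 32,  x_{19} = 16,  x_{20} = 8,  x_{21} = 4,  x_{22} = 2,  x_{23} = 30,  x_{24} = 44,  x_{25} = 22,  x_{26} = 40,  x_{27} = 20,  x_{28} = 10,  x_{29} = 34.
Since x_{29} = x_1 = 34, the sequence is periodic with period 28.
The value 8 first appears (with i ≥ 2) at x_{20}.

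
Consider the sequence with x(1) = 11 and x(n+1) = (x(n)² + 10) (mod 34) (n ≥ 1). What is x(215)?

29

We have x(1) = 11, x(2) = 29, x(3) = 1, x(4) = 11.
Since x(4) = x(1) = 11, the sequence is periodic with period 3.
(215 - 1) mod 3 = 1, so x(215) = x(2) = 29.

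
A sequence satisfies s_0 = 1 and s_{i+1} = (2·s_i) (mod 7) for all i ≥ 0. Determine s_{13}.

Computing terms: s_0 = 1,  s_1 = 2,  s_2 = 4,  s_3 = 1.
The sequence repeats with period 3.
(13 - 0) mod 3 = 1, so s_{13} = s_1 = 2.

2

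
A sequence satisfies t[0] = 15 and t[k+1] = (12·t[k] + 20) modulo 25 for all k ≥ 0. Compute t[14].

Computing terms: t[0] = 15; t[1] = 0; t[2] = 20; t[3] = 10; t[4] = 15.
Since t[4] = t[0] = 15, the sequence is periodic with period 4.
(14 - 0) mod 4 = 2, so t[14] = t[2] = 20.

20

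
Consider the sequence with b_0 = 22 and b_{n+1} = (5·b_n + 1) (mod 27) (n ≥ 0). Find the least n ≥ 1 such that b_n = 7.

14

Listing terms: b_0 = 22; b_1 = 3; b_2 = 16; b_3 = 0; b_4 = 1; b_5 = 6; b_6 = 4; b_7 = 21; b_8 = 25; b_9 = 18; b_{10} = 10; b_{11} = 24; b_{12} = 13; b_{13} = 12; b_{14} = 7; b_{15} = 9; b_{16} = 19; b_{17} = 15; b_{18} = 22.
Since b_{18} = b_0 = 22, the sequence is periodic with period 18.
The value 7 first appears (with n ≥ 1) at b_{14}.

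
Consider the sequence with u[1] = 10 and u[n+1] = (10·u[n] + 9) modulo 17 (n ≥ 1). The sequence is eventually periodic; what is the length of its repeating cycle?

16

Listing terms: u[1] = 10,  u[2] = 7,  u[3] = 11,  u[4] = 0,  u[5] = 9,  u[6] = 14,  u[7] = 13,  u[8] = 3,  u[9] = 5,  u[10] = 8,  u[11] = 4,  u[12] = 15,  u[13] = 6,  u[14] = 1,  u[15] = 2,  u[16] = 12,  u[17] = 10.
Since u[17] = u[1] = 10, the sequence is periodic with period 16.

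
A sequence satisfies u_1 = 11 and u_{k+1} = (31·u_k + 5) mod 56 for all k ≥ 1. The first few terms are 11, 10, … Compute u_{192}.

2

We have u_1 = 11, u_2 = 10, u_3 = 35, u_4 = 26, u_5 = 27, u_6 = 2, u_7 = 11.
Since u_7 = u_1 = 11, the sequence is periodic with period 6.
(192 - 1) mod 6 = 5, so u_{192} = u_6 = 2.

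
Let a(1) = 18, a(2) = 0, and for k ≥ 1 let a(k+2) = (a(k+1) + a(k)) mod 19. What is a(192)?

2

Computing terms: a(1) = 18; a(2) = 0; a(3) = 18; a(4) = 18; a(5) = 17; a(6) = 16; a(7) = 14; a(8) = 11; a(9) = 6; a(10) = 17; a(11) = 4; a(12) = 2; a(13) = 6; a(14) = 8; a(15) = 14; a(16) = 3; a(17) = 17; a(18) = 1; a(19) = 18; a(20) = 0.
The sequence repeats with period 18.
So a(192) = a(1 + ((192-1) mod 18)) = a(12) = 2.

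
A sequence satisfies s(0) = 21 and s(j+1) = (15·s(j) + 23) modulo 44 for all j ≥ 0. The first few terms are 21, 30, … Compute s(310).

Listing terms: s(0) = 21; s(1) = 30; s(2) = 33; s(3) = 34; s(4) = 5; s(5) = 10; s(6) = 41; s(7) = 22; s(8) = 1; s(9) = 38; s(10) = 21.
Since s(10) = s(0) = 21, the sequence is periodic with period 10.
So s(310) = s(0 + ((310-0) mod 10)) = s(0) = 21.

21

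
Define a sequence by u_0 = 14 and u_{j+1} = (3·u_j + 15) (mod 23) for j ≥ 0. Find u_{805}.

2

Listing terms: u_0 = 14,  u_1 = 11,  u_2 = 2,  u_3 = 21,  u_4 = 9,  u_5 = 19,  u_6 = 3,  u_7 = 1,  u_8 = 18,  u_9 = 0,  u_{10} = 15,  u_{11} = 14.
Since u_{11} = u_0 = 14, the sequence is periodic with period 11.
(805 - 0) mod 11 = 2, so u_{805} = u_2 = 2.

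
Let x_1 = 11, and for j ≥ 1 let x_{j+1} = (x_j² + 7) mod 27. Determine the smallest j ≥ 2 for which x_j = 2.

Computing terms: x_1 = 11; x_2 = 20; x_3 = 2; x_4 = 11.
The sequence repeats with period 3.
The value 2 first appears (with j ≥ 2) at x_3.

3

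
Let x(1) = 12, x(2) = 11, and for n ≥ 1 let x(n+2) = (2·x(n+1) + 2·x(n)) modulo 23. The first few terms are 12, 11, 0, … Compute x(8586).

Computing terms: x(1) = 12, x(2) = 11, x(3) = 0, x(4) = 22, x(5) = 21, x(6) = 17, x(7) = 7, x(8) = 2, x(9) = 18, x(10) = 17, x(11) = 1, x(12) = 13, x(13) = 5, x(14) = 13, x(15) = 13, x(16) = 6, x(17) = 15, x(18) = 19, x(19) = 22, x(20) = 13, x(21) = 1, x(22) = 5, x(23) = 12, x(24) = 11.
Since (x(23), x(24)) = (x(1), x(2)) = (12, 11) (two consecutive terms determine the rest), the sequence is periodic with period 22.
(8586 - 1) mod 22 = 5, so x(8586) = x(6) = 17.

17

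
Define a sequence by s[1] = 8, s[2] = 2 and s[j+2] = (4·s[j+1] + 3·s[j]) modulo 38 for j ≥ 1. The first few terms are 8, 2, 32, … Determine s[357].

We have s[1] = 8; s[2] = 2; s[3] = 32; s[4] = 20; s[5] = 24; s[6] = 4; s[7] = 12; s[8] = 22; s[9] = 10; s[10] = 30; s[11] = 36; s[12] = 6; s[13] = 18; s[14] = 14; s[15] = 34; s[16] = 26; s[17] = 16; s[18] = 28; s[19] = 8; s[20] = 2.
The sequence repeats with period 18.
So s[357] = s[1 + ((357-1) mod 18)] = s[15] = 34.

34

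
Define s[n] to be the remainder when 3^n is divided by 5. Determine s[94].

4

We have s[0] = 1; s[1] = 3; s[2] = 4; s[3] = 2; s[4] = 1.
Since s[4] = s[0] = 1, the sequence is periodic with period 4.
(94 - 0) mod 4 = 2, so s[94] = s[2] = 4.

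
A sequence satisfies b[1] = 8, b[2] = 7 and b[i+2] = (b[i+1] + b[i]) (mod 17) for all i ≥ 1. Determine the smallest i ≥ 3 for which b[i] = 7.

34

b[1] = 8,  b[2] = 7,  b[3] = 15,  b[4] = 5,  b[5] = 3,  b[6] = 8,  b[7] = 11,  b[8] = 2,  b[9] = 13,  b[10] = 15,  b[11] = 11,  b[12] = 9,  b[13] = 3,  b[14] = 12,  b[15] = 15,  b[16] = 10,  b[17] = 8,  b[18] = 1,  b[19] = 9,  b[20] = 10,  b[21] = 2,  b[22] = 12,  b[23] = 14,  b[24] = 9,  b[25] = 6,  b[26] = 15,  b[27] = 4,  b[28] = 2,  b[29] = 6,  b[30] = 8,  b[31] = 14,  b[32] = 5,  b[33] = 2,  b[34] = 7,  b[35] = 9,  b[36] = 16,  b[37] = 8,  b[38] = 7.
Since (b[37], b[38]) = (b[1], b[2]) = (8, 7) (two consecutive terms determine the rest), the sequence is periodic with period 36.
The value 7 first appears (with i ≥ 3) at b[34].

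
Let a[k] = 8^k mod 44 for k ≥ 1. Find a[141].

a[1] = 8; a[2] = 20; a[3] = 28; a[4] = 4; a[5] = 32; a[6] = 36; a[7] = 24; a[8] = 16; a[9] = 40; a[10] = 12; a[11] = 8.
Since a[11] = a[1] = 8, the sequence is periodic with period 10.
So a[141] = a[1 + ((141-1) mod 10)] = a[1] = 8.

8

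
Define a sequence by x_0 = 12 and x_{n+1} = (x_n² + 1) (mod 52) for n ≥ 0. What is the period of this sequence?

4

x_0 = 12, x_1 = 41, x_2 = 18, x_3 = 13, x_4 = 14, x_5 = 41.
Since x_5 = x_1 = 41, the sequence is eventually periodic: after a pre-period of length 1 it cycles with period 4.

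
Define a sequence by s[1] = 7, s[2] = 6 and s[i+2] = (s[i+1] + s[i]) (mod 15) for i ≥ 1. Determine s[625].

We have s[1] = 7,  s[2] = 6,  s[3] = 13,  s[4] = 4,  s[5] = 2,  s[6] = 6,  s[7] = 8,  s[8] = 14,  s[9] = 7,  s[10] = 6.
The sequence repeats with period 8.
So s[625] = s[1 + ((625-1) mod 8)] = s[1] = 7.

7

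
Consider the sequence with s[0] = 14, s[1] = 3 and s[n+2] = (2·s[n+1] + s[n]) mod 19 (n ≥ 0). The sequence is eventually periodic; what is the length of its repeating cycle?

40

We have s[0] = 14, s[1] = 3, s[2] = 1, s[3] = 5, s[4] = 11, s[5] = 8, s[6] = 8, s[7] = 5, s[8] = 18, s[9] = 3, s[10] = 5, s[11] = 13, s[12] = 12, s[13] = 18, s[14] = 10, s[15] = 0, s[16] = 10, s[17] = 1, s[18] = 12, s[19] = 6, s[20] = 5, s[21] = 16, s[22] = 18, s[23] = 14, s[24] = 8, s[25] = 11, s[26] = 11, s[27] = 14, s[28] = 1, s[29] = 16, s[30] = 14, s[31] = 6, s[32] = 7, s[33] = 1, s[34] = 9, s[35] = 0, s[36] = 9, s[37] = 18, s[38] = 7, s[39] = 13, s[40] = 14, s[41] = 3.
Since (s[40], s[41]) = (s[0], s[1]) = (14, 3) (two consecutive terms determine the rest), the sequence is periodic with period 40.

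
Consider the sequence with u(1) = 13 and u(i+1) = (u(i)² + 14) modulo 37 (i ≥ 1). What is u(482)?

u(1) = 13,  u(2) = 35,  u(3) = 18,  u(4) = 5,  u(5) = 2,  u(6) = 18.
Since u(6) = u(3) = 18, the sequence is eventually periodic: after a pre-period of length 2 it cycles with period 3.
For i ≥ 3, u(i) depends only on (i - 3) mod 3. (482 - 3) mod 3 = 2, so u(482) = u(5) = 2.

2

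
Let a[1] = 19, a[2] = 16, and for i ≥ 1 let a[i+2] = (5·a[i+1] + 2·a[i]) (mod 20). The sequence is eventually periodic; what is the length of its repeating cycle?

8

a[1] = 19; a[2] = 16; a[3] = 18; a[4] = 2; a[5] = 6; a[6] = 14; a[7] = 2; a[8] = 18; a[9] = 14; a[10] = 6; a[11] = 18; a[12] = 2.
Since (a[11], a[12]) = (a[3], a[4]) = (18, 2) (two consecutive terms determine the rest), the sequence is eventually periodic: after a pre-period of length 2 it cycles with period 8.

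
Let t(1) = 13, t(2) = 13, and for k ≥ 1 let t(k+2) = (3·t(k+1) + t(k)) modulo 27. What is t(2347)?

22

t(1) = 13,  t(2) = 13,  t(3) = 25,  t(4) = 7,  t(5) = 19,  t(6) = 10,  t(7) = 22,  t(8) = 22,  t(9) = 7,  t(10) = 16,  t(11) = 1,  t(12) = 19,  t(13) = 4,  t(14) = 4,  t(15) = 16,  t(16) = 25,  t(17) = 10,  t(18) = 1,  t(19) = 13,  t(20) = 13.
Since (t(19), t(20)) = (t(1), t(2)) = (13, 13) (two consecutive terms determine the rest), the sequence is periodic with period 18.
So t(2347) = t(1 + ((2347-1) mod 18)) = t(7) = 22.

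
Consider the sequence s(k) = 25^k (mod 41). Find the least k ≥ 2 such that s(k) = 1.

Listing terms: s(1) = 25; s(2) = 10; s(3) = 4; s(4) = 18; s(5) = 40; s(6) = 16; s(7) = 31; s(8) = 37; s(9) = 23; s(10) = 1; s(11) = 25.
The sequence repeats with period 10.
The value 1 first appears (with k ≥ 2) at s(10).

10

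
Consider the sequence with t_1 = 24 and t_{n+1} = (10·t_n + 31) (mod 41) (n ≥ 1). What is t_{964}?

12

t_1 = 24, t_2 = 25, t_3 = 35, t_4 = 12, t_5 = 28, t_6 = 24.
The sequence repeats with period 5.
(964 - 1) mod 5 = 3, so t_{964} = t_4 = 12.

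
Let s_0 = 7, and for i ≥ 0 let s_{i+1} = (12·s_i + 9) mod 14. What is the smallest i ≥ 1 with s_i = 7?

6

s_0 = 7; s_1 = 9; s_2 = 5; s_3 = 13; s_4 = 11; s_5 = 1; s_6 = 7.
The sequence repeats with period 6.
The value 7 next appears (with i ≥ 1) at s_6.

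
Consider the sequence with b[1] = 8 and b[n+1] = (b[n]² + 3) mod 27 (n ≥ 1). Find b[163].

19

Listing terms: b[1] = 8; b[2] = 13; b[3] = 10; b[4] = 22; b[5] = 1; b[6] = 4; b[7] = 19; b[8] = 13.
Since b[8] = b[2] = 13, the sequence is eventually periodic: after a pre-period of length 1 it cycles with period 6.
For n ≥ 2, b[n] depends only on (n - 2) mod 6. (163 - 2) mod 6 = 5, so b[163] = b[7] = 19.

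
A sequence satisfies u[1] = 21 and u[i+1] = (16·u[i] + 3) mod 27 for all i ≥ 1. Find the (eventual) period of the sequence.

9

u[1] = 21,  u[2] = 15,  u[3] = 0,  u[4] = 3,  u[5] = 24,  u[6] = 9,  u[7] = 12,  u[8] = 6,  u[9] = 18,  u[10] = 21.
The sequence repeats with period 9.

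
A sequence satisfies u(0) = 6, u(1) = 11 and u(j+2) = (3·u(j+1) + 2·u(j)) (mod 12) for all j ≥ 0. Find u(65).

5

u(0) = 6,  u(1) = 11,  u(2) = 9,  u(3) = 1,  u(4) = 9,  u(5) = 5,  u(6) = 9,  u(7) = 1.
Since (u(6), u(7)) = (u(2), u(3)) = (9, 1) (two consecutive terms determine the rest), the sequence is eventually periodic: after a pre-period of length 2 it cycles with period 4.
For j ≥ 2, u(j) depends only on (j - 2) mod 4. (65 - 2) mod 4 = 3, so u(65) = u(5) = 5.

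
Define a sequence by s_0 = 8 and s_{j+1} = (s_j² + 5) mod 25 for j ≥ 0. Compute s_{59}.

s_0 = 8; s_1 = 19; s_2 = 16; s_3 = 11; s_4 = 1; s_5 = 6; s_6 = 16.
Since s_6 = s_2 = 16, the sequence is eventually periodic: after a pre-period of length 2 it cycles with period 4.
For j ≥ 2, s_j depends only on (j - 2) mod 4. (59 - 2) mod 4 = 1, so s_{59} = s_3 = 11.

11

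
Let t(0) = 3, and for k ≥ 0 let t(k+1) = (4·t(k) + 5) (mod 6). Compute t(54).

t(0) = 3, t(1) = 5, t(2) = 1, t(3) = 3.
Since t(3) = t(0) = 3, the sequence is periodic with period 3.
(54 - 0) mod 3 = 0, so t(54) = t(0) = 3.

3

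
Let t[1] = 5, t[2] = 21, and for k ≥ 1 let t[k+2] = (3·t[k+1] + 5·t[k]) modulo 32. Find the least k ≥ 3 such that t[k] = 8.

t[1] = 5,  t[2] = 21,  t[3] = 24,  t[4] = 17,  t[5] = 11,  t[6] = 22,  t[7] = 25,  t[8] = 25,  t[9] = 8,  t[10] = 21,  t[11] = 7,  t[12] = 30,  t[13] = 29,  t[14] = 13,  t[15] = 24,  t[16] = 9,  t[17] = 19,  t[18] = 6,  t[19] = 17,  t[20] = 17,  t[21] = 8,  t[22] = 13,  t[23] = 15,  t[24] = 14,  t[25] = 21,  t[26] = 5,  t[27] = 24,  t[28] = 1,  t[29] = 27,  t[30] = 22,  t[31] = 9,  t[32] = 9,  t[33] = 8,  t[34] = 5,  t[35] = 23,  t[36] = 30,  t[37] = 13,  t[38] = 29,  t[39] = 24,  t[40] = 25,  t[41] = 3,  t[42] = 6,  t[43] = 1,  t[44] = 1,  t[45] = 8,  t[46] = 29,  t[47] = 31,  t[48] = 14,  t[49] = 5,  t[50] = 21.
The sequence repeats with period 48.
The value 8 first appears (with k ≥ 3) at t[9].

9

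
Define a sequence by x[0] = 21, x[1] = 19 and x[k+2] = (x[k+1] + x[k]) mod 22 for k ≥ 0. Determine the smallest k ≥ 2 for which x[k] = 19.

7

We have x[0] = 21; x[1] = 19; x[2] = 18; x[3] = 15; x[4] = 11; x[5] = 4; x[6] = 15; x[7] = 19; x[8] = 12; x[9] = 9; x[10] = 21; x[11] = 8; x[12] = 7; x[13] = 15; x[14] = 0; x[15] = 15; x[16] = 15; x[17] = 8; x[18] = 1; x[19] = 9; x[20] = 10; x[21] = 19; x[22] = 7; x[23] = 4; x[24] = 11; x[25] = 15; x[26] = 4; x[27] = 19; x[28] = 1; x[29] = 20; x[30] = 21; x[31] = 19.
Since (x[30], x[31]) = (x[0], x[1]) = (21, 19) (two consecutive terms determine the rest), the sequence is periodic with period 30.
The value 19 first appears (with k ≥ 2) at x[7].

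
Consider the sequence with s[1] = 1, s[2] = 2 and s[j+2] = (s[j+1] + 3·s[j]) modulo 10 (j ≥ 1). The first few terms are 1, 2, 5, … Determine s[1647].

5

Computing terms: s[1] = 1; s[2] = 2; s[3] = 5; s[4] = 1; s[5] = 6; s[6] = 9; s[7] = 7; s[8] = 4; s[9] = 5; s[10] = 7; s[11] = 2; s[12] = 3; s[13] = 9; s[14] = 8; s[15] = 5; s[16] = 9; s[17] = 4; s[18] = 1; s[19] = 3; s[20] = 6; s[21] = 5; s[22] = 3; s[23] = 8; s[24] = 7; s[25] = 1; s[26] = 2.
The sequence repeats with period 24.
(1647 - 1) mod 24 = 14, so s[1647] = s[15] = 5.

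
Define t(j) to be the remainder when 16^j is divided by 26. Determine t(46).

Listing terms: t(1) = 16,  t(2) = 22,  t(3) = 14,  t(4) = 16.
The sequence repeats with period 3.
(46 - 1) mod 3 = 0, so t(46) = t(1) = 16.

16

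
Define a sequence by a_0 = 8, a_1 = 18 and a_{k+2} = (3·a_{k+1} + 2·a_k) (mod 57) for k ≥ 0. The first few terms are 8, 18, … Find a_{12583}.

We have a_0 = 8; a_1 = 18; a_2 = 13; a_3 = 18; a_4 = 23; a_5 = 48; a_6 = 19; a_7 = 39; a_8 = 41; a_9 = 30; a_{10} = 1; a_{11} = 6; a_{12} = 20; a_{13} = 15; a_{14} = 28; a_{15} = 0; a_{16} = 56; a_{17} = 54; a_{18} = 46; a_{19} = 18; a_{20} = 32; a_{21} = 18; a_{22} = 4; a_{23} = 48; a_{24} = 38; a_{25} = 39; a_{26} = 22; a_{27} = 30; a_{28} = 20; a_{29} = 6; a_{30} = 1; a_{31} = 15; a_{32} = 47; a_{33} = 0; a_{34} = 37; a_{35} = 54; a_{36} = 8; a_{37} = 18.
Since (a_{36}, a_{37}) = (a_0, a_1) = (8, 18) (two consecutive terms determine the rest), the sequence is periodic with period 36.
So a_{12583} = a_{0 + ((12583-0) mod 36)} = a_{19} = 18.

18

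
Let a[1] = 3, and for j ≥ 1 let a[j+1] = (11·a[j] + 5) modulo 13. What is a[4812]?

a[1] = 3; a[2] = 12; a[3] = 7; a[4] = 4; a[5] = 10; a[6] = 11; a[7] = 9; a[8] = 0; a[9] = 5; a[10] = 8; a[11] = 2; a[12] = 1; a[13] = 3.
Since a[13] = a[1] = 3, the sequence is periodic with period 12.
(4812 - 1) mod 12 = 11, so a[4812] = a[12] = 1.

1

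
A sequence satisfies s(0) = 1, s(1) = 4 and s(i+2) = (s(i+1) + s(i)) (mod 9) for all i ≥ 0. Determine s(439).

6

Computing terms: s(0) = 1; s(1) = 4; s(2) = 5; s(3) = 0; s(4) = 5; s(5) = 5; s(6) = 1; s(7) = 6; s(8) = 7; s(9) = 4; s(10) = 2; s(11) = 6; s(12) = 8; s(13) = 5; s(14) = 4; s(15) = 0; s(16) = 4; s(17) = 4; s(18) = 8; s(19) = 3; s(20) = 2; s(21) = 5; s(22) = 7; s(23) = 3; s(24) = 1; s(25) = 4.
Since (s(24), s(25)) = (s(0), s(1)) = (1, 4) (two consecutive terms determine the rest), the sequence is periodic with period 24.
So s(439) = s(0 + ((439-0) mod 24)) = s(7) = 6.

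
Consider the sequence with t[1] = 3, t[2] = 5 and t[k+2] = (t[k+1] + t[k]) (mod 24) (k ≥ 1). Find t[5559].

Computing terms: t[1] = 3; t[2] = 5; t[3] = 8; t[4] = 13; t[5] = 21; t[6] = 10; t[7] = 7; t[8] = 17; t[9] = 0; t[10] = 17; t[11] = 17; t[12] = 10; t[13] = 3; t[14] = 13; t[15] = 16; t[16] = 5; t[17] = 21; t[18] = 2; t[19] = 23; t[20] = 1; t[21] = 0; t[22] = 1; t[23] = 1; t[24] = 2; t[25] = 3; t[26] = 5.
The sequence repeats with period 24.
So t[5559] = t[1 + ((5559-1) mod 24)] = t[15] = 16.

16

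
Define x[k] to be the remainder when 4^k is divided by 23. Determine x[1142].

13

x[1] = 4, x[2] = 16, x[3] = 18, x[4] = 3, x[5] = 12, x[6] = 2, x[7] = 8, x[8] = 9, x[9] = 13, x[10] = 6, x[11] = 1, x[12] = 4.
Since x[12] = x[1] = 4, the sequence is periodic with period 11.
So x[1142] = x[1 + ((1142-1) mod 11)] = x[9] = 13.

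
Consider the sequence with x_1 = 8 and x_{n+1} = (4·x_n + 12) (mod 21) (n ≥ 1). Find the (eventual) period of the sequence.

x_1 = 8, x_2 = 2, x_3 = 20, x_4 = 8.
Since x_4 = x_1 = 8, the sequence is periodic with period 3.

3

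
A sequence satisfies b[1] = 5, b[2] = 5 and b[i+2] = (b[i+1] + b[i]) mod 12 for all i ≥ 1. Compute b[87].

Listing terms: b[1] = 5, b[2] = 5, b[3] = 10, b[4] = 3, b[5] = 1, b[6] = 4, b[7] = 5, b[8] = 9, b[9] = 2, b[10] = 11, b[11] = 1, b[12] = 0, b[13] = 1, b[14] = 1, b[15] = 2, b[16] = 3, b[17] = 5, b[18] = 8, b[19] = 1, b[20] = 9, b[21] = 10, b[22] = 7, b[23] = 5, b[24] = 0, b[25] = 5, b[26] = 5.
Since (b[25], b[26]) = (b[1], b[2]) = (5, 5) (two consecutive terms determine the rest), the sequence is periodic with period 24.
(87 - 1) mod 24 = 14, so b[87] = b[15] = 2.

2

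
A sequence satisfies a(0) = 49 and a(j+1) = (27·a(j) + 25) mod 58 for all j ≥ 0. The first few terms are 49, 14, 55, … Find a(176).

Computing terms: a(0) = 49, a(1) = 14, a(2) = 55, a(3) = 2, a(4) = 21, a(5) = 12, a(6) = 1, a(7) = 52, a(8) = 37, a(9) = 38, a(10) = 7, a(11) = 40, a(12) = 3, a(13) = 48, a(14) = 45, a(15) = 22, a(16) = 39, a(17) = 34, a(18) = 15, a(19) = 24, a(20) = 35, a(21) = 42, a(22) = 57, a(23) = 56, a(24) = 29, a(25) = 54, a(26) = 33, a(27) = 46, a(28) = 49.
The sequence repeats with period 28.
(176 - 0) mod 28 = 8, so a(176) = a(8) = 37.

37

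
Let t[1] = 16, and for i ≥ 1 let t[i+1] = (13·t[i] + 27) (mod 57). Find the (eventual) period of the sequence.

18

Listing terms: t[1] = 16,  t[2] = 7,  t[3] = 4,  t[4] = 22,  t[5] = 28,  t[6] = 49,  t[7] = 37,  t[8] = 52,  t[9] = 19,  t[10] = 46,  t[11] = 55,  t[12] = 1,  t[13] = 40,  t[14] = 34,  t[15] = 13,  t[16] = 25,  t[17] = 10,  t[18] = 43,  t[19] = 16.
The sequence repeats with period 18.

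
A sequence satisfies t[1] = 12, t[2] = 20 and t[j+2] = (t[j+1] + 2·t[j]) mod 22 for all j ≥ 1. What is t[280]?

4

Computing terms: t[1] = 12; t[2] = 20; t[3] = 0; t[4] = 18; t[5] = 18; t[6] = 10; t[7] = 2; t[8] = 0; t[9] = 4; t[10] = 4; t[11] = 12; t[12] = 20.
The sequence repeats with period 10.
So t[280] = t[1 + ((280-1) mod 10)] = t[10] = 4.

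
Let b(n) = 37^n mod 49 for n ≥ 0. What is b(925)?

b(0) = 1, b(1) = 37, b(2) = 46, b(3) = 36, b(4) = 9, b(5) = 39, b(6) = 22, b(7) = 30, b(8) = 32, b(9) = 8, b(10) = 2, b(11) = 25, b(12) = 43, b(13) = 23, b(14) = 18, b(15) = 29, b(16) = 44, b(17) = 11, b(18) = 15, b(19) = 16, b(20) = 4, b(21) = 1.
Since b(21) = b(0) = 1, the sequence is periodic with period 21.
So b(925) = b(0 + ((925-0) mod 21)) = b(1) = 37.

37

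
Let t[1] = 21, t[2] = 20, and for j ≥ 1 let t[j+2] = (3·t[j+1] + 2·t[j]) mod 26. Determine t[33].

Computing terms: t[1] = 21, t[2] = 20, t[3] = 24, t[4] = 8, t[5] = 20, t[6] = 24.
Since (t[5], t[6]) = (t[2], t[3]) = (20, 24) (two consecutive terms determine the rest), the sequence is eventually periodic: after a pre-period of length 1 it cycles with period 3.
For j ≥ 2, t[j] depends only on (j - 2) mod 3. (33 - 2) mod 3 = 1, so t[33] = t[3] = 24.

24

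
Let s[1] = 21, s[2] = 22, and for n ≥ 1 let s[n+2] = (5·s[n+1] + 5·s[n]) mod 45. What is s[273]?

35

We have s[1] = 21, s[2] = 22, s[3] = 35, s[4] = 15, s[5] = 25, s[6] = 20, s[7] = 0, s[8] = 10, s[9] = 5, s[10] = 30, s[11] = 40, s[12] = 35, s[13] = 15.
Since (s[12], s[13]) = (s[3], s[4]) = (35, 15) (two consecutive terms determine the rest), the sequence is eventually periodic: after a pre-period of length 2 it cycles with period 9.
For n ≥ 3, s[n] depends only on (n - 3) mod 9. (273 - 3) mod 9 = 0, so s[273] = s[3] = 35.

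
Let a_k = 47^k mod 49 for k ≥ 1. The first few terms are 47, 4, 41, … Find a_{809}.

We have a_1 = 47, a_2 = 4, a_3 = 41, a_4 = 16, a_5 = 17, a_6 = 15, a_7 = 19, a_8 = 11, a_9 = 27, a_{10} = 44, a_{11} = 10, a_{12} = 29, a_{13} = 40, a_{14} = 18, a_{15} = 13, a_{16} = 23, a_{17} = 3, a_{18} = 43, a_{19} = 12, a_{20} = 25, a_{21} = 48, a_{22} = 2, a_{23} = 45, a_{24} = 8, a_{25} = 33, a_{26} = 32, a_{27} = 34, a_{28} = 30, a_{29} = 38, a_{30} = 22, a_{31} = 5, a_{32} = 39, a_{33} = 20, a_{34} = 9, a_{35} = 31, a_{36} = 36, a_{37} = 26, a_{38} = 46, a_{39} = 6, a_{40} = 37, a_{41} = 24, a_{42} = 1, a_{43} = 47.
Since a_{43} = a_1 = 47, the sequence is periodic with period 42.
(809 - 1) mod 42 = 10, so a_{809} = a_{11} = 10.

10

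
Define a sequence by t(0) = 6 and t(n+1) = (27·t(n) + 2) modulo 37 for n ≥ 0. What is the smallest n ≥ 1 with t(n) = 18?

Computing terms: t(0) = 6, t(1) = 16, t(2) = 27, t(3) = 28, t(4) = 18, t(5) = 7, t(6) = 6.
Since t(6) = t(0) = 6, the sequence is periodic with period 6.
The value 18 first appears (with n ≥ 1) at t(4).

4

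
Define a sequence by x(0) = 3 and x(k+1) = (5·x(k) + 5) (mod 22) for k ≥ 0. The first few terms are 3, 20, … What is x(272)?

x(0) = 3,  x(1) = 20,  x(2) = 17,  x(3) = 2,  x(4) = 15,  x(5) = 14,  x(6) = 9,  x(7) = 6,  x(8) = 13,  x(9) = 4,  x(10) = 3.
Since x(10) = x(0) = 3, the sequence is periodic with period 10.
(272 - 0) mod 10 = 2, so x(272) = x(2) = 17.

17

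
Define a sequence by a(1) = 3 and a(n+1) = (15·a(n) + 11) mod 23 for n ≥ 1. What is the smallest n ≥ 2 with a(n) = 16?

Computing terms: a(1) = 3; a(2) = 10; a(3) = 0; a(4) = 11; a(5) = 15; a(6) = 6; a(7) = 9; a(8) = 8; a(9) = 16; a(10) = 21; a(11) = 4; a(12) = 2; a(13) = 18; a(14) = 5; a(15) = 17; a(16) = 13; a(17) = 22; a(18) = 19; a(19) = 20; a(20) = 12; a(21) = 7; a(22) = 1; a(23) = 3.
The sequence repeats with period 22.
The value 16 first appears (with n ≥ 2) at a(9).

9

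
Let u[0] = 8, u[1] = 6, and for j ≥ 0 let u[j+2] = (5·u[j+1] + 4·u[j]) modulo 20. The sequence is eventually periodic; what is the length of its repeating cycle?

4

Computing terms: u[0] = 8,  u[1] = 6,  u[2] = 2,  u[3] = 14,  u[4] = 18,  u[5] = 6,  u[6] = 2.
Since (u[5], u[6]) = (u[1], u[2]) = (6, 2) (two consecutive terms determine the rest), the sequence is eventually periodic: after a pre-period of length 1 it cycles with period 4.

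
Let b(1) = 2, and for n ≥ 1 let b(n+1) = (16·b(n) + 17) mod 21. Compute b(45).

3

We have b(1) = 2, b(2) = 7, b(3) = 3, b(4) = 2.
The sequence repeats with period 3.
So b(45) = b(1 + ((45-1) mod 3)) = b(3) = 3.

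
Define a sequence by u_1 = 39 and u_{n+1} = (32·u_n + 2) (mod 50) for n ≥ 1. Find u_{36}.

We have u_1 = 39; u_2 = 0; u_3 = 2; u_4 = 16; u_5 = 14; u_6 = 0.
Since u_6 = u_2 = 0, the sequence is eventually periodic: after a pre-period of length 1 it cycles with period 4.
For n ≥ 2, u_n depends only on (n - 2) mod 4. (36 - 2) mod 4 = 2, so u_{36} = u_4 = 16.

16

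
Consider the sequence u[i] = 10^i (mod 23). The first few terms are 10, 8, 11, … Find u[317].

We have u[1] = 10; u[2] = 8; u[3] = 11; u[4] = 18; u[5] = 19; u[6] = 6; u[7] = 14; u[8] = 2; u[9] = 20; u[10] = 16; u[11] = 22; u[12] = 13; u[13] = 15; u[14] = 12; u[15] = 5; u[16] = 4; u[17] = 17; u[18] = 9; u[19] = 21; u[20] = 3; u[21] = 7; u[22] = 1; u[23] = 10.
Since u[23] = u[1] = 10, the sequence is periodic with period 22.
So u[317] = u[1 + ((317-1) mod 22)] = u[9] = 20.

20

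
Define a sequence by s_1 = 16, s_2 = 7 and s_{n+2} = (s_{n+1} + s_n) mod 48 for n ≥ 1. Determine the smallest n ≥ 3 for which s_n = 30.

4

Computing terms: s_1 = 16, s_2 = 7, s_3 = 23, s_4 = 30, s_5 = 5, s_6 = 35, s_7 = 40, s_8 = 27, s_9 = 19, s_{10} = 46, s_{11} = 17, s_{12} = 15, s_{13} = 32, s_{14} = 47, s_{15} = 31, s_{16} = 30, s_{17} = 13, s_{18} = 43, s_{19} = 8, s_{20} = 3, s_{21} = 11, s_{22} = 14, s_{23} = 25, s_{24} = 39, s_{25} = 16, s_{26} = 7.
Since (s_{25}, s_{26}) = (s_1, s_2) = (16, 7) (two consecutive terms determine the rest), the sequence is periodic with period 24.
The value 30 first appears (with n ≥ 3) at s_4.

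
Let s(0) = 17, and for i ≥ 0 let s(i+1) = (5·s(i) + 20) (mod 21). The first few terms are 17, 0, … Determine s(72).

17

Listing terms: s(0) = 17,  s(1) = 0,  s(2) = 20,  s(3) = 15,  s(4) = 11,  s(5) = 12,  s(6) = 17.
The sequence repeats with period 6.
So s(72) = s(0 + ((72-0) mod 6)) = s(0) = 17.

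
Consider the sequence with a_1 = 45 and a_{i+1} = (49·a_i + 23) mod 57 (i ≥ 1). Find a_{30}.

Listing terms: a_1 = 45; a_2 = 5; a_3 = 40; a_4 = 45.
Since a_4 = a_1 = 45, the sequence is periodic with period 3.
(30 - 1) mod 3 = 2, so a_{30} = a_3 = 40.

40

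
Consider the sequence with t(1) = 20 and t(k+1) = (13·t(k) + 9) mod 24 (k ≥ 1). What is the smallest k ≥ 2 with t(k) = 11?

4

We have t(1) = 20,  t(2) = 5,  t(3) = 2,  t(4) = 11,  t(5) = 8,  t(6) = 17,  t(7) = 14,  t(8) = 23,  t(9) = 20.
The sequence repeats with period 8.
The value 11 first appears (with k ≥ 2) at t(4).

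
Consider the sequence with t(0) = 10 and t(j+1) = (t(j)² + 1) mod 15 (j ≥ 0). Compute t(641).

2

We have t(0) = 10,  t(1) = 11,  t(2) = 2,  t(3) = 5,  t(4) = 11.
Since t(4) = t(1) = 11, the sequence is eventually periodic: after a pre-period of length 1 it cycles with period 3.
For j ≥ 1, t(j) depends only on (j - 1) mod 3. (641 - 1) mod 3 = 1, so t(641) = t(2) = 2.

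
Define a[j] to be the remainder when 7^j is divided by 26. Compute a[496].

We have a[0] = 1; a[1] = 7; a[2] = 23; a[3] = 5; a[4] = 9; a[5] = 11; a[6] = 25; a[7] = 19; a[8] = 3; a[9] = 21; a[10] = 17; a[11] = 15; a[12] = 1.
Since a[12] = a[0] = 1, the sequence is periodic with period 12.
So a[496] = a[0 + ((496-0) mod 12)] = a[4] = 9.

9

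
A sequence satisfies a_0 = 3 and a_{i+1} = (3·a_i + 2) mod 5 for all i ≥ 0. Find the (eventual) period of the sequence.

Computing terms: a_0 = 3,  a_1 = 1,  a_2 = 0,  a_3 = 2,  a_4 = 3.
The sequence repeats with period 4.

4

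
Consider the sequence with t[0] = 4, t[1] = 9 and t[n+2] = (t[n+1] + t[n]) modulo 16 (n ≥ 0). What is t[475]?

Listing terms: t[0] = 4, t[1] = 9, t[2] = 13, t[3] = 6, t[4] = 3, t[5] = 9, t[6] = 12, t[7] = 5, t[8] = 1, t[9] = 6, t[10] = 7, t[11] = 13, t[12] = 4, t[13] = 1, t[14] = 5, t[15] = 6, t[16] = 11, t[17] = 1, t[18] = 12, t[19] = 13, t[20] = 9, t[21] = 6, t[22] = 15, t[23] = 5, t[24] = 4, t[25] = 9.
The sequence repeats with period 24.
So t[475] = t[0 + ((475-0) mod 24)] = t[19] = 13.

13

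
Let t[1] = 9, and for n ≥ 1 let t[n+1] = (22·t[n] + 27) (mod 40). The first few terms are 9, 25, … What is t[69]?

9

We have t[1] = 9; t[2] = 25; t[3] = 17; t[4] = 1; t[5] = 9.
The sequence repeats with period 4.
So t[69] = t[1 + ((69-1) mod 4)] = t[1] = 9.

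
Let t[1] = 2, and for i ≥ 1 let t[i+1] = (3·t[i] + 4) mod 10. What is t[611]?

4

We have t[1] = 2, t[2] = 0, t[3] = 4, t[4] = 6, t[5] = 2.
The sequence repeats with period 4.
So t[611] = t[1 + ((611-1) mod 4)] = t[3] = 4.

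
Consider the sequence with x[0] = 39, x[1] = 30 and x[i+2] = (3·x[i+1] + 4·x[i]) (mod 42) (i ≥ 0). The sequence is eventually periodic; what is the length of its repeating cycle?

We have x[0] = 39, x[1] = 30, x[2] = 36, x[3] = 18, x[4] = 30, x[5] = 36.
Since (x[4], x[5]) = (x[1], x[2]) = (30, 36) (two consecutive terms determine the rest), the sequence is eventually periodic: after a pre-period of length 1 it cycles with period 3.

3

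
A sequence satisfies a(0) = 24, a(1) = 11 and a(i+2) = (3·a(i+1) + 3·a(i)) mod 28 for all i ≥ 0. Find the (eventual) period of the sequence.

42

a(0) = 24; a(1) = 11; a(2) = 21; a(3) = 12; a(4) = 15; a(5) = 25; a(6) = 8; a(7) = 15; a(8) = 13; a(9) = 0; a(10) = 11; a(11) = 5; a(12) = 20; a(13) = 19; a(14) = 5; a(15) = 16; a(16) = 7; a(17) = 13; a(18) = 4; a(19) = 23; a(20) = 25; a(21) = 4; a(22) = 3; a(23) = 21; a(24) = 16; a(25) = 27; a(26) = 17; a(27) = 20; a(28) = 27; a(29) = 1; a(30) = 0; a(31) = 3; a(32) = 9; a(33) = 8; a(34) = 23; a(35) = 9; a(36) = 12; a(37) = 7; a(38) = 1; a(39) = 24; a(40) = 19; a(41) = 17; a(42) = 24; a(43) = 11.
The sequence repeats with period 42.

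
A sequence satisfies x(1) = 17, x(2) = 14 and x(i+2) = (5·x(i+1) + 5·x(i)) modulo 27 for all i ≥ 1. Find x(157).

x(1) = 17; x(2) = 14; x(3) = 20; x(4) = 8; x(5) = 5; x(6) = 11; x(7) = 26; x(8) = 23; x(9) = 2; x(10) = 17; x(11) = 14.
The sequence repeats with period 9.
(157 - 1) mod 9 = 3, so x(157) = x(4) = 8.

8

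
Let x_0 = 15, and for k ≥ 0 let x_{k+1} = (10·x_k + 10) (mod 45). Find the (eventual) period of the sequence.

9

x_0 = 15,  x_1 = 25,  x_2 = 35,  x_3 = 0,  x_4 = 10,  x_5 = 20,  x_6 = 30,  x_7 = 40,  x_8 = 5,  x_9 = 15.
The sequence repeats with period 9.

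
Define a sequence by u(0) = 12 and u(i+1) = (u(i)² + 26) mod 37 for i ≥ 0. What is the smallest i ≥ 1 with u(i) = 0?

5

Computing terms: u(0) = 12, u(1) = 22, u(2) = 29, u(3) = 16, u(4) = 23, u(5) = 0, u(6) = 26, u(7) = 36, u(8) = 27, u(9) = 15, u(10) = 29.
Since u(10) = u(2) = 29, the sequence is eventually periodic: after a pre-period of length 2 it cycles with period 8.
The value 0 first appears (with i ≥ 1) at u(5).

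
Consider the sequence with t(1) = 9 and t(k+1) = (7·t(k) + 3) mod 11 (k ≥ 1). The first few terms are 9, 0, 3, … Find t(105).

6

Listing terms: t(1) = 9, t(2) = 0, t(3) = 3, t(4) = 2, t(5) = 6, t(6) = 1, t(7) = 10, t(8) = 7, t(9) = 8, t(10) = 4, t(11) = 9.
Since t(11) = t(1) = 9, the sequence is periodic with period 10.
So t(105) = t(1 + ((105-1) mod 10)) = t(5) = 6.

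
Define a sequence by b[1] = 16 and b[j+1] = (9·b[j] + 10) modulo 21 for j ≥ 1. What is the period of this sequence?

3

Computing terms: b[1] = 16,  b[2] = 7,  b[3] = 10,  b[4] = 16.
The sequence repeats with period 3.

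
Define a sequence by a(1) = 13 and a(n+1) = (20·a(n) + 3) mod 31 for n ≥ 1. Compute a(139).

Computing terms: a(1) = 13,  a(2) = 15,  a(3) = 24,  a(4) = 18,  a(5) = 22,  a(6) = 9,  a(7) = 28,  a(8) = 5,  a(9) = 10,  a(10) = 17,  a(11) = 2,  a(12) = 12,  a(13) = 26,  a(14) = 27,  a(15) = 16,  a(16) = 13.
Since a(16) = a(1) = 13, the sequence is periodic with period 15.
So a(139) = a(1 + ((139-1) mod 15)) = a(4) = 18.

18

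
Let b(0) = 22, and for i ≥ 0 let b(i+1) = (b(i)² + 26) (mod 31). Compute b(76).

Computing terms: b(0) = 22, b(1) = 14, b(2) = 5, b(3) = 20, b(4) = 23, b(5) = 28, b(6) = 4, b(7) = 11, b(8) = 23.
Since b(8) = b(4) = 23, the sequence is eventually periodic: after a pre-period of length 4 it cycles with period 4.
For i ≥ 4, b(i) depends only on (i - 4) mod 4. (76 - 4) mod 4 = 0, so b(76) = b(4) = 23.

23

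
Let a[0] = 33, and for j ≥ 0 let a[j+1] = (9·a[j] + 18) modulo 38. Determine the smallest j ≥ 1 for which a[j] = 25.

a[0] = 33; a[1] = 11; a[2] = 3; a[3] = 7; a[4] = 5; a[5] = 25; a[6] = 15; a[7] = 1; a[8] = 27; a[9] = 33.
The sequence repeats with period 9.
The value 25 first appears (with j ≥ 1) at a[5].

5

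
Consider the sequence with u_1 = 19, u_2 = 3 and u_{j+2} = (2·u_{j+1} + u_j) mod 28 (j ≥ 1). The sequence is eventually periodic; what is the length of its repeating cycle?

Computing terms: u_1 = 19,  u_2 = 3,  u_3 = 25,  u_4 = 25,  u_5 = 19,  u_6 = 7,  u_7 = 5,  u_8 = 17,  u_9 = 11,  u_{10} = 11,  u_{11} = 5,  u_{12} = 21,  u_{13} = 19,  u_{14} = 3.
Since (u_{13}, u_{14}) = (u_1, u_2) = (19, 3) (two consecutive terms determine the rest), the sequence is periodic with period 12.

12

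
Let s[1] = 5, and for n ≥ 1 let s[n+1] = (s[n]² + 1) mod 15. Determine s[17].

s[1] = 5,  s[2] = 11,  s[3] = 2,  s[4] = 5.
The sequence repeats with period 3.
So s[17] = s[1 + ((17-1) mod 3)] = s[2] = 11.

11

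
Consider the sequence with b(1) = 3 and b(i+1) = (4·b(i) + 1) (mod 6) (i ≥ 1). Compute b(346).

We have b(1) = 3; b(2) = 1; b(3) = 5; b(4) = 3.
Since b(4) = b(1) = 3, the sequence is periodic with period 3.
So b(346) = b(1 + ((346-1) mod 3)) = b(1) = 3.

3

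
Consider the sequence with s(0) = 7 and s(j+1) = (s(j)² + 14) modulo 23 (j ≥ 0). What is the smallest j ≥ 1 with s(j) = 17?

1

Computing terms: s(0) = 7,  s(1) = 17,  s(2) = 4,  s(3) = 7.
The sequence repeats with period 3.
The value 17 first appears (with j ≥ 1) at s(1).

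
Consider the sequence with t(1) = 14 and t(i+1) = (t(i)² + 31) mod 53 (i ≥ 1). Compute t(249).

t(1) = 14,  t(2) = 15,  t(3) = 44,  t(4) = 6,  t(5) = 14.
The sequence repeats with period 4.
(249 - 1) mod 4 = 0, so t(249) = t(1) = 14.

14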